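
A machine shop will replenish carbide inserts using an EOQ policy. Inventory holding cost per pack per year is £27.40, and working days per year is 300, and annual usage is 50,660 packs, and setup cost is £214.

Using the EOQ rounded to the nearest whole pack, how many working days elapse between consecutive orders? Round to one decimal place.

5.3 days

Optimal lot size Q* = (2 × 50,660 × £214 / £27.4)^½ ≈ 889.57 → Q = 890 packs
T = Q/D × 300 days = 890/50,660 × 300 = 5.270 days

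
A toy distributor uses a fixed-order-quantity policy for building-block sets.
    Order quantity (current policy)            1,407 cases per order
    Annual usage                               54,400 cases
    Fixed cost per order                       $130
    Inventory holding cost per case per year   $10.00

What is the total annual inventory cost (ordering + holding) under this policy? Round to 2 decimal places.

$12,061.30

Orders/yr = 54,400/1,407 = 38.664; ordering cost = 38.664 × $130 = $5,026.30
Average inventory = 1,407/2 = 703.5; holding cost = 703.5 × $10 = $7,035.00
Total = $5,026.30 + $7,035.00 = $12,061.30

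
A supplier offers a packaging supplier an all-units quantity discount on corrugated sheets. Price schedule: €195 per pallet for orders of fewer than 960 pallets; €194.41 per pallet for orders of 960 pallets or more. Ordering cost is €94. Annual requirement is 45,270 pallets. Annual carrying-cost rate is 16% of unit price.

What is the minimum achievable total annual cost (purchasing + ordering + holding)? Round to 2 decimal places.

€8,820,304.08

H₁ = 16%×€195 = €31.2000;  H₂ = 16%×€194.41 = €31.1056
EOQ₁ = √(2×45,270×94/31.2000) = 522.28  (< 960, feasible at tier 1)
EOQ₂ = √(2×45,270×94/31.1056) = 523.08  (< 960 → use Q = 960 at tier-2 price)
TC(tier 1 (EOQ₁), Q≈522.3) = €8,843,945.27
TC(tier 2, Q≈960.0) = €8,820,304.08
Minimum at tier 2: €8,820,304.08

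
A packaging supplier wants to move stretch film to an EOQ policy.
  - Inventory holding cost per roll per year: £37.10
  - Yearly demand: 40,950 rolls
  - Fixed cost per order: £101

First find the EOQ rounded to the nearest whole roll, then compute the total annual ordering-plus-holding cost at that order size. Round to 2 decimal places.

£17,518.21

Q* = √(2·D·S / H) = √(2·40,950·101 / 37.1) = √222,962.3 ≈ 472.19 → Q = 472 rolls
Orders/yr = 40,950/472 = 86.758; ordering cost = 86.758 × £101 = £8,762.61
Average inventory = 472/2 = 236; holding cost = 236 × £37.1 = £8,755.60
Total = £8,762.61 + £8,755.60 = £17,518.21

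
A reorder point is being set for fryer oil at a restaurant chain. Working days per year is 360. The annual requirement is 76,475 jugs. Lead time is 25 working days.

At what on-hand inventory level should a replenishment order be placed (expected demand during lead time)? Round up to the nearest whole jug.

5,311 jugs

Daily demand d = 76,475 / 360 = 212.431 jugs/day
Demand during lead time = 212.431 × 25 = 5,310.76
Reorder point = 5,310.76 → round up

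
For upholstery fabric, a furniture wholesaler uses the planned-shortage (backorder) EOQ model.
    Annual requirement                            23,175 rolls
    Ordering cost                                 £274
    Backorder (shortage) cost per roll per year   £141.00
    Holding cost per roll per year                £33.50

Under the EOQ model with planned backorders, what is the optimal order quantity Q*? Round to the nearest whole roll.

685 rolls

Q* = √(2DS/H) · √((H + b)/b)
   = √(2 × 23,175 × 274 / 33.5) · √((33.5 + 141) / 141)
   = 615.712 × 1.1125 ≈ 684.96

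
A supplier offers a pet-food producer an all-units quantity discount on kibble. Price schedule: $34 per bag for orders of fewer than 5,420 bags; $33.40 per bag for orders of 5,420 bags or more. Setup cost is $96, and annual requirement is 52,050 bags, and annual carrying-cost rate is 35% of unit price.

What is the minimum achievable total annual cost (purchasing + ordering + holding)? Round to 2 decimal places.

H₁ = 35%×$34 = $11.9000;  H₂ = 35%×$33.40 = $11.6900
EOQ₁ = √(2×52,050×96/11.9000) = 916.41  (< 5,420, feasible at tier 1)
EOQ₂ = √(2×52,050×96/11.6900) = 924.60  (< 5,420 → use Q = 5,420 at tier-2 price)
TC(tier 1 (EOQ₁), Q≈916.4) = $1,780,605.22
TC(tier 2, Q≈5,420.0) = $1,771,071.82
Minimum at tier 2: $1,771,071.82

$1,771,071.82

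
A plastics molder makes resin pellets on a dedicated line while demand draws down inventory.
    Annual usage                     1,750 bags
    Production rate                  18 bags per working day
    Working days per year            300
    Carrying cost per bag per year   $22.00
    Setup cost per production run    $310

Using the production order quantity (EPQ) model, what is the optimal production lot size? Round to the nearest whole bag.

Daily demand d = 1,750/300 = 5.833; p = 18; 1 − d/p = 0.67593
EPQ = √(2DS / (H(1 − d/p)))
    = √(2 × 1,750 × 310 / (22 × 0.67593)) ≈ 270.12

270 bags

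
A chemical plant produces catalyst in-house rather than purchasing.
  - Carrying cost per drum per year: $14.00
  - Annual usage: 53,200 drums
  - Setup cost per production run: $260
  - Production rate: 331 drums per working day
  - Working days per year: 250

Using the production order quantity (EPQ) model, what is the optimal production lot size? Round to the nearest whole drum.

Daily demand d = 53,200/250 = 212.800; p = 331; 1 − d/p = 0.35710
EPQ = √(2DS / (H(1 − d/p)))
    = √(2 × 53,200 × 260 / (14 × 0.35710)) ≈ 2,352.33

2,352 drums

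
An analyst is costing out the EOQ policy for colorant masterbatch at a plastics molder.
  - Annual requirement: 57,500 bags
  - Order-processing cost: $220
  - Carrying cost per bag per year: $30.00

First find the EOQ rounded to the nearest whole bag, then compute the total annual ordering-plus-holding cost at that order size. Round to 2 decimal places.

$27,549.96

EOQ = √(2DS/H) = √(2 × 57,500 × 220 / 30)
    = √(843,333.33) ≈ 918.33 → Q = 918 bags
Orders/yr = 57,500/918 = 62.636; ordering cost = 62.636 × $220 = $13,779.96
Average inventory = 918/2 = 459; holding cost = 459 × $30 = $13,770.00
Total = $13,779.96 + $13,770.00 = $27,549.96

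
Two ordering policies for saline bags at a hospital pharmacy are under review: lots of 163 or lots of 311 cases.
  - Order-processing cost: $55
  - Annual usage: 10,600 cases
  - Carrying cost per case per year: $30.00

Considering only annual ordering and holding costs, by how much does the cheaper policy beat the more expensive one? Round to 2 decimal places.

$517.91

For each Q, cost = (D/Q)·S + (Q/2)·H.
TC(163) = (10,600/163)×55 + (163/2)×30 = $6,021.69
TC(311) = (10,600/311)×55 + (311/2)×30 = $6,539.60
Cheaper: Q = 163.  Difference = $517.91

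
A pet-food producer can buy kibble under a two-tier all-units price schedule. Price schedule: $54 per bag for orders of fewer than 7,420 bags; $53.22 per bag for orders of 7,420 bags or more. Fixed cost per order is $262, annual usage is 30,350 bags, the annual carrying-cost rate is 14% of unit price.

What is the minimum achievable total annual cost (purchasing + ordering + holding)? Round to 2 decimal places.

H₁ = 14%×$54 = $7.5600;  H₂ = 14%×$53.22 = $7.4508
EOQ₁ = √(2×30,350×262/7.5600) = 1,450.39  (< 7,420, feasible at tier 1)
EOQ₂ = √(2×30,350×262/7.4508) = 1,460.98  (< 7,420 → use Q = 7,420 at tier-2 price)
TC(tier 1 (EOQ₁), Q≈1,450.4) = $1,649,864.93
TC(tier 2, Q≈7,420.0) = $1,643,941.13
Minimum at tier 2: $1,643,941.13

$1,643,941.13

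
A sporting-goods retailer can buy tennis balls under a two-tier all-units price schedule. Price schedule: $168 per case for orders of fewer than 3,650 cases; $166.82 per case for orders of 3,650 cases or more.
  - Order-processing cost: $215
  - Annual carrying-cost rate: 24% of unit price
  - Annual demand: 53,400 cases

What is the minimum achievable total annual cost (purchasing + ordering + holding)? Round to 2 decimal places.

$8,984,400.64

H₁ = 24%×$168 = $40.3200;  H₂ = 24%×$166.82 = $40.0368
EOQ₁ = √(2×53,400×215/40.3200) = 754.65  (< 3,650, feasible at tier 1)
EOQ₂ = √(2×53,400×215/40.0368) = 757.31  (< 3,650 → use Q = 3,650 at tier-2 price)
TC(tier 1 (EOQ₁), Q≈754.6) = $9,001,627.42
TC(tier 2, Q≈3,650.0) = $8,984,400.64
Minimum at tier 2: $8,984,400.64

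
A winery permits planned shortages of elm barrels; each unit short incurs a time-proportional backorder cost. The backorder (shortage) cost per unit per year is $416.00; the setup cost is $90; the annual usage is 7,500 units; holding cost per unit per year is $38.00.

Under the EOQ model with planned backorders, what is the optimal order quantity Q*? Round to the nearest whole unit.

197 units

Basic EOQ = √(2·7,500·90/38) = 188.484
Backorder adjustment √((H+b)/b) = √((38+416)/416) = 1.0447
Q* = 188.484 × 1.0447 ≈ 196.90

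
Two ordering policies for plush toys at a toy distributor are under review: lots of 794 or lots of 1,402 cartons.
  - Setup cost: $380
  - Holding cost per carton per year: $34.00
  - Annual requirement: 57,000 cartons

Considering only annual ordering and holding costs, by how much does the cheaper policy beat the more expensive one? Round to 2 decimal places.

Annual cost at Q: ordering D·S/Q plus holding Q·H/2.
TC(794) = (57,000/794)×380 + (794/2)×34 = $40,777.60
TC(1,402) = (57,000/1,402)×380 + (1,402/2)×34 = $39,283.36
|ΔTC| = |$40,777.60 − $39,283.36| = $1,494.24

$1,494.24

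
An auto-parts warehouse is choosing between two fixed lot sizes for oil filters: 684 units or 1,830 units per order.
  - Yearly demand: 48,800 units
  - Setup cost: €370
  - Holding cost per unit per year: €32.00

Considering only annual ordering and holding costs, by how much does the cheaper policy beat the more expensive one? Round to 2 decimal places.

TC(Q) = (D/Q)S + (Q/2)H
TC(684) = (48,800/684)×370 + (684/2)×32 = €37,341.66
TC(1,830) = (48,800/1,830)×370 + (1,830/2)×32 = €39,146.67
Lots of 684 are cheaper by €1,805.01.

€1,805.01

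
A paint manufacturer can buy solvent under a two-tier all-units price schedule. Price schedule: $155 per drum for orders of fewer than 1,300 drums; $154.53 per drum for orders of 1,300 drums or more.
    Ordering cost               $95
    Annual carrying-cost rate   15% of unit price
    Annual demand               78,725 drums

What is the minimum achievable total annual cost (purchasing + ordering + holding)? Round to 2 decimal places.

H₁ = 15%×$155 = $23.2500;  H₂ = 15%×$154.53 = $23.1795
EOQ₁ = √(2×78,725×95/23.2500) = 802.09  (< 1,300, feasible at tier 1)
EOQ₂ = √(2×78,725×95/23.1795) = 803.31  (< 1,300 → use Q = 1,300 at tier-2 price)
TC(tier 1 (EOQ₁), Q≈802.1) = $12,221,023.53
TC(tier 2, Q≈1,300.0) = $12,186,193.91
Minimum at tier 2: $12,186,193.91

$12,186,193.91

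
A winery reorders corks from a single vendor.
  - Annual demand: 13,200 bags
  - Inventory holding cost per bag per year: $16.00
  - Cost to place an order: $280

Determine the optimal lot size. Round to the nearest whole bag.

680 bags

Optimal lot size Q* = (2 × 13,200 × $280 / $16)^½ ≈ 679.71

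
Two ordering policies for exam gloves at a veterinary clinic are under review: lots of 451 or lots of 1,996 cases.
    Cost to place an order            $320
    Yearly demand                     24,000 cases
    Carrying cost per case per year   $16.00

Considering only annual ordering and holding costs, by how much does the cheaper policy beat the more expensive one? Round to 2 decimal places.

Annual cost at Q: ordering D·S/Q plus holding Q·H/2.
TC(451) = (24,000/451)×320 + (451/2)×16 = $20,636.82
TC(1,996) = (24,000/1,996)×320 + (1,996/2)×16 = $19,815.70
Cheaper: Q = 1,996.  Difference = $821.13

$821.13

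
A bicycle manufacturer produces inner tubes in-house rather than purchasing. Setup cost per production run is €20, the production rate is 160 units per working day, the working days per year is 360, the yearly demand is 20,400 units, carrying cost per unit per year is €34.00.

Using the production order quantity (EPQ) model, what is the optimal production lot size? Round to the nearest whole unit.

d = 20,400/360 = 56.6667 units/day;  effective holding cost H(1 − d/p) = 34·(1 − 56.6667/160) = 21.95833
Q* = √(2DS / H_eff) = √(2·20,400·20 / 21.95833) ≈ 192.77

193 units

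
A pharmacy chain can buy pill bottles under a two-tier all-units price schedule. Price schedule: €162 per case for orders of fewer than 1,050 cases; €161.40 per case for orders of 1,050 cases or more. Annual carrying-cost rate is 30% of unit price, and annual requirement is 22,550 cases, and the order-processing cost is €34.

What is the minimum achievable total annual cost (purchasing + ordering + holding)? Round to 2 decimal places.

H₁ = 30%×€162 = €48.6000;  H₂ = 30%×€161.40 = €48.4200
EOQ₁ = √(2×22,550×34/48.6000) = 177.63  (< 1,050, feasible at tier 1)
EOQ₂ = √(2×22,550×34/48.4200) = 177.96  (< 1,050 → use Q = 1,050 at tier-2 price)
TC(tier 1 (EOQ₁), Q≈177.6) = €3,661,732.68
TC(tier 2, Q≈1,050.0) = €3,665,720.69
Minimum at tier 1 (EOQ₁): €3,661,732.68

€3,661,732.68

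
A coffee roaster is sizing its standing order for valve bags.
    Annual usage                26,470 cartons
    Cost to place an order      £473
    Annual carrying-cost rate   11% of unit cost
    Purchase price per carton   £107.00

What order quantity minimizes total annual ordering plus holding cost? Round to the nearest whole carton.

Carrying cost H = £107 × 11% = £11.7700/carton/yr
Q* = √(2·D·S / H) = √(2·26,470·473 / 11.77) = √2,127,495.3 ≈ 1,458.59

1,459 cartons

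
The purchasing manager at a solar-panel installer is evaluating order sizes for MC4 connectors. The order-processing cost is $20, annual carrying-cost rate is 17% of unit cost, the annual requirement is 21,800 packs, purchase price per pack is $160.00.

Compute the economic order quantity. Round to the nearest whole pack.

179 packs

Carrying cost H = $160 × 17% = $27.2000/pack/yr
2DS/H = 2·21,800·20/27.2 = 32,058.82
EOQ = √32,058.82 ≈ 179.05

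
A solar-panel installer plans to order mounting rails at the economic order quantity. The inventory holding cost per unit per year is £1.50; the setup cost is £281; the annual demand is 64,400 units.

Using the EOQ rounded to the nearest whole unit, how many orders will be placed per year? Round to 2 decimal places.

Q* = √(2·D·S / H) = √(2·64,400·281 / 1.5) = √24,128,533.3 ≈ 4,912.08 → Q = 4,912
Orders per year = D/Q = 64,400 / 4,912 = 13.111

13.11 orders per year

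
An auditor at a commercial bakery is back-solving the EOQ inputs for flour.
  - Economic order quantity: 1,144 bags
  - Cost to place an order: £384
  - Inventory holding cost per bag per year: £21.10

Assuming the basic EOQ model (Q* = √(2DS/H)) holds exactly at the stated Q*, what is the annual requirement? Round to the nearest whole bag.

35,956 bags per year

EOQ relation: Q² = 2DS/H, so rearrange for the unknown.
D = Q²H / (2S) = 1,144² × 21.1 / (2 × 384) = 35,956.16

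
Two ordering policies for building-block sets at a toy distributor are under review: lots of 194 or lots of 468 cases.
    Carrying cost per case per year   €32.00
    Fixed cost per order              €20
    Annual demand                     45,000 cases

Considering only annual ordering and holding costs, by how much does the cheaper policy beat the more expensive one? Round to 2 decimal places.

€1,667.90

For each Q, cost = (D/Q)·S + (Q/2)·H.
TC(194) = (45,000/194)×20 + (194/2)×32 = €7,743.18
TC(468) = (45,000/468)×20 + (468/2)×32 = €9,411.08
Cheaper: Q = 194.  Difference = €1,667.90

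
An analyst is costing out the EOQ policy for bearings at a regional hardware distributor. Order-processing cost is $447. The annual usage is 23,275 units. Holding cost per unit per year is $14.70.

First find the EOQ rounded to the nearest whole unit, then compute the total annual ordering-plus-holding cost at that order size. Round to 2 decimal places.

$17,489.29

2DS/H = 2·23,275·447/14.7 = 1,415,500.00
EOQ = √1,415,500.00 ≈ 1,189.75 → Q = 1,190 units
Annual ordering cost = (D/Q)·S = (23,275/1,190) × 447 = $8,742.79
Annual holding cost  = (Q/2)·H = (1,190/2) × 14.7 = $8,746.50
Total = $8,742.79 + $8,746.50 = $17,489.29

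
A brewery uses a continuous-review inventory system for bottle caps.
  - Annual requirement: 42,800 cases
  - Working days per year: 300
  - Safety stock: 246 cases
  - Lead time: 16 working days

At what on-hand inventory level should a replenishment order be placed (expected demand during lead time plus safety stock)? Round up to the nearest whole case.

Daily demand d = 42,800 / 300 = 142.667 cases/day
Demand during lead time = 142.667 × 16 = 2,282.67
Reorder point = 2,282.67 + 246 = 2,528.67 → round up

2,529 cases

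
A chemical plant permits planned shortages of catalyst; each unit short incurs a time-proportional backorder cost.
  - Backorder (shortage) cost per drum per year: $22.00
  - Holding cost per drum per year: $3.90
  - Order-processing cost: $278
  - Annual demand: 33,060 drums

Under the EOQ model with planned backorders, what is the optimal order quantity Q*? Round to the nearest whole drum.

2,356 drums

Q* = √(2DS/H) · √((H + b)/b)
   = √(2 × 33,060 × 278 / 3.9) · √((3.9 + 22) / 22)
   = 2,170.983 × 1.0850 ≈ 2,355.56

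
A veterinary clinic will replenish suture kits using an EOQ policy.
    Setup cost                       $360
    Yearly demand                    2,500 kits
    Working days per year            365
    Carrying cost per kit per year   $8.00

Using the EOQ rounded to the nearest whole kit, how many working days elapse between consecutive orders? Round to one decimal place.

69.2 days

Q* = √(2·D·S / H) = √(2·2,500·360 / 8) = √225,000.0 ≈ 474.34 → Q = 474 kits
Cycle time = (working days × Q)/D = (365 × 474) / 2,500 = 69.204 days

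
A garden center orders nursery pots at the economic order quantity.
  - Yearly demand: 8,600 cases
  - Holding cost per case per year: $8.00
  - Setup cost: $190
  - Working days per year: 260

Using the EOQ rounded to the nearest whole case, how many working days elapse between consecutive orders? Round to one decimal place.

19.3 days

EOQ = √(2DS/H) = √(2 × 8,600 × 190 / 8)
    = √(408,500.00) ≈ 639.14 → Q = 639 cases
T = Q/D × 260 days = 639/8,600 × 260 = 19.319 days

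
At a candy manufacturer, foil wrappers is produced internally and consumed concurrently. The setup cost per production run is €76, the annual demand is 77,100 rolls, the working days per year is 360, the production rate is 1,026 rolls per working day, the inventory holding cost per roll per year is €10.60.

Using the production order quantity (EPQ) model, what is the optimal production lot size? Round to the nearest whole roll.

1,182 rolls

Daily demand d = 77,100/360 = 214.167; p = 1026; 1 − d/p = 0.79126
EPQ = √(2DS / (H(1 − d/p)))
    = √(2 × 77,100 × 76 / (10.6 × 0.79126)) ≈ 1,182.05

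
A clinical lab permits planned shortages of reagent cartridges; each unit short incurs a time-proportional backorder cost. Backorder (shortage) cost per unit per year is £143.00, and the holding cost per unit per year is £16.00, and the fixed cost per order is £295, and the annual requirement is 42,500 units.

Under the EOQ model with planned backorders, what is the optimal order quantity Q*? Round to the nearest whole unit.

1,320 units

Q* = √(2DS/H) · √((H + b)/b)
   = √(2 × 42,500 × 295 / 16) · √((16 + 143) / 143)
   = 1,251.874 × 1.0545 ≈ 1,320.05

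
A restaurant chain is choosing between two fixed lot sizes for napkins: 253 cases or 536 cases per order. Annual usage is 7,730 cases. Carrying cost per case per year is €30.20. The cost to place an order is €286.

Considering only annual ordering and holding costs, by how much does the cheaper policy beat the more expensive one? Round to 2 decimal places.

TC(Q) = (D/Q)S + (Q/2)H
TC(253) = (7,730/253)×286 + (253/2)×30.2 = €12,558.56
TC(536) = (7,730/536)×286 + (536/2)×30.2 = €12,218.19
|ΔTC| = |€12,558.56 − €12,218.19| = €340.37

€340.37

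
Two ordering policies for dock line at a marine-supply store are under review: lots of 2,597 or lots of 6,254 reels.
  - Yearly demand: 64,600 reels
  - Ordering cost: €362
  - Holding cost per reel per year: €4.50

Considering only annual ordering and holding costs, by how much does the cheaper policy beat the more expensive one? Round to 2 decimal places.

€2,962.79

For each Q, cost = (D/Q)·S + (Q/2)·H.
TC(2,597) = (64,600/2,597)×362 + (2,597/2)×4.5 = €14,847.95
TC(6,254) = (64,600/6,254)×362 + (6,254/2)×4.5 = €17,810.74
Lots of 2,597 are cheaper by €2,962.79.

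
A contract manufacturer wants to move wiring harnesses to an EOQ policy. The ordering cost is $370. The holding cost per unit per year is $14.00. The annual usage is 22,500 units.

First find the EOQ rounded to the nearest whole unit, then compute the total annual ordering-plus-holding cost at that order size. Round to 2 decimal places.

$15,267.61

2DS/H = 2·22,500·370/14 = 1,189,285.71
EOQ = √1,189,285.71 ≈ 1,090.54 → Q = 1,091 units
Ordering: D/Q × S = 22,500/1,091 × $370 = $7,630.61
Holding:  Q/2 × H = 1,091/2 × $14 = $7,637.00
Total = $7,630.61 + $7,637.00 = $15,267.61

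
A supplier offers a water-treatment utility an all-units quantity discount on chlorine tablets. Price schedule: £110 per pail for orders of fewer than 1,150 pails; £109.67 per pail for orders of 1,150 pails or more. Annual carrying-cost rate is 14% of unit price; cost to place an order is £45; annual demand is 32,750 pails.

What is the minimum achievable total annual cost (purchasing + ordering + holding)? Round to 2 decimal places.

H₁ = 14%×£110 = £15.4000;  H₂ = 14%×£109.67 = £15.3538
EOQ₁ = √(2×32,750×45/15.4000) = 437.49  (< 1,150, feasible at tier 1)
EOQ₂ = √(2×32,750×45/15.3538) = 438.15  (< 1,150 → use Q = 1,150 at tier-2 price)
TC(tier 1 (EOQ₁), Q≈437.5) = £3,609,237.32
TC(tier 2, Q≈1,150.0) = £3,601,802.46
Minimum at tier 2: £3,601,802.46

£3,601,802.46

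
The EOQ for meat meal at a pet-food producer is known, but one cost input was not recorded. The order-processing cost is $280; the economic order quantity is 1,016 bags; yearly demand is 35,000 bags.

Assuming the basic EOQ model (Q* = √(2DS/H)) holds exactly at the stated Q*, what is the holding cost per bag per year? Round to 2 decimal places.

$18.99

From Q* = √(2DS/H) ⇒ Q*² = 2DS/H.
H = 2DS / Q² = 2 × 35,000 × 280 / 1,016² = 18.9875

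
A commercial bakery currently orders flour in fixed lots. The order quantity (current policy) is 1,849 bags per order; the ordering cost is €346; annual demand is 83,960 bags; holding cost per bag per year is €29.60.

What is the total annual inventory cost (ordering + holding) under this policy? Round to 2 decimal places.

Orders/yr = 83,960/1,849 = 45.408; ordering cost = 45.408 × €346 = €15,711.28
Average inventory = 1,849/2 = 924.5; holding cost = 924.5 × €29.6 = €27,365.20
Total = €15,711.28 + €27,365.20 = €43,076.48

€43,076.48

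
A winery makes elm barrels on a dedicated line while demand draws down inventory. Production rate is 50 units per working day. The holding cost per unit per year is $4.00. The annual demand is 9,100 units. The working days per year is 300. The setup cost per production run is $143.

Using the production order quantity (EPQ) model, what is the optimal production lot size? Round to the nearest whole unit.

1,286 units

d = 9,100/300 = 30.3333 units/day;  effective holding cost H(1 − d/p) = 4·(1 − 30.3333/50) = 1.57333
Q* = √(2DS / H_eff) = √(2·9,100·143 / 1.57333) ≈ 1,286.16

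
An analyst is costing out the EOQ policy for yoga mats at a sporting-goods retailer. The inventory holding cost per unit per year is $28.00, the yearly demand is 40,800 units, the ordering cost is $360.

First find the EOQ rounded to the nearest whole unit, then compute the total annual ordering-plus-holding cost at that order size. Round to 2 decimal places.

$28,679.75

2DS/H = 2·40,800·360/28 = 1,049,142.86
EOQ = √1,049,142.86 ≈ 1,024.28 → Q = 1,024 units
Ordering: D/Q × S = 40,800/1,024 × $360 = $14,343.75
Holding:  Q/2 × H = 1,024/2 × $28 = $14,336.00
Total = $14,343.75 + $14,336.00 = $28,679.75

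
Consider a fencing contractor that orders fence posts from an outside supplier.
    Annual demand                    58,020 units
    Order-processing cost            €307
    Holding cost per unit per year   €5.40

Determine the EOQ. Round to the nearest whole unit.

Optimal lot size Q* = (2 × 58,020 × €307 / €5.4)^½ ≈ 2,568.48

2,568 units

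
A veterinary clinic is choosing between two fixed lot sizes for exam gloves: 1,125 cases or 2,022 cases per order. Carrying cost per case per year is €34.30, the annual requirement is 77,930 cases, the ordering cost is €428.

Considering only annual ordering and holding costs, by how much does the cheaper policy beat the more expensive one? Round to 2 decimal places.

Annual cost at Q: ordering D·S/Q plus holding Q·H/2.
TC(1,125) = (77,930/1,125)×428 + (1,125/2)×34.3 = €48,941.79
TC(2,022) = (77,930/2,022)×428 + (2,022/2)×34.3 = €51,172.87
Lots of 1,125 are cheaper by €2,231.08.

€2,231.08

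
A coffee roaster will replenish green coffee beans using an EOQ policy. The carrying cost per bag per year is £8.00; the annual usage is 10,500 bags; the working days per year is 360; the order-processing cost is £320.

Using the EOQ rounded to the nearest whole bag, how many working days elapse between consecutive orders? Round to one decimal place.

Q* = √(2·D·S / H) = √(2·10,500·320 / 8) = √840,000.0 ≈ 916.52 → Q = 917 bags
T = Q/D × 360 days = 917/10,500 × 360 = 31.440 days

31.4 days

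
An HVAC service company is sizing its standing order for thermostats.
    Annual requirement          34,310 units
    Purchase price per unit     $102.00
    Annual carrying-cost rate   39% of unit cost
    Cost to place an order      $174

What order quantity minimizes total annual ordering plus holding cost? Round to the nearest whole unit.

548 units

H = i·C = 0.39 × $102 = $39.7800 per unit-year
2DS/H = 2·34,310·174/39.78 = 300,147.81
EOQ = √300,147.81 ≈ 547.86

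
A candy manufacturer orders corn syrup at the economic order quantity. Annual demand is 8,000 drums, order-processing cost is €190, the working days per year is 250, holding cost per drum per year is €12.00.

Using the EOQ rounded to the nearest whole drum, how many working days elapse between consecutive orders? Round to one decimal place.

15.7 days

2DS/H = 2·8,000·190/12 = 253,333.33
EOQ = √253,333.33 ≈ 503.32 → Q = 503 drums
T = Q/D × 250 days = 503/8,000 × 250 = 15.719 days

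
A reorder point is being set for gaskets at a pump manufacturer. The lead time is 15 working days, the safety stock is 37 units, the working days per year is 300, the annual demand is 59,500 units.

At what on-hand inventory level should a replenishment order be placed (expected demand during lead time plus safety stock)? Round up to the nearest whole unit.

3,012 units

Daily demand d = 59,500 / 300 = 198.333 units/day
Demand during lead time = 198.333 × 15 = 2,975.00
Reorder point = 2,975.00 + 37 = 3,012.00 → round up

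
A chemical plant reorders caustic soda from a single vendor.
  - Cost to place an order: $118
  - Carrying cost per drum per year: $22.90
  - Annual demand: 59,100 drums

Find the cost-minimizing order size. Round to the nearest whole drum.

Optimal lot size Q* = (2 × 59,100 × $118 / $22.9)^½ ≈ 780.43

780 drums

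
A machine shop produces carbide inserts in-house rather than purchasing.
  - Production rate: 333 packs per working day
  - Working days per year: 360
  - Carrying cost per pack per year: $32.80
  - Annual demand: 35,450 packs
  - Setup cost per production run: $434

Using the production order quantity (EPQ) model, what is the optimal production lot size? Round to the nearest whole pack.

1,154 packs

Daily demand d = 35,450/360 = 98.472; p = 333; 1 − d/p = 0.70429
EPQ = √(2DS / (H(1 − d/p)))
    = √(2 × 35,450 × 434 / (32.8 × 0.70429)) ≈ 1,154.13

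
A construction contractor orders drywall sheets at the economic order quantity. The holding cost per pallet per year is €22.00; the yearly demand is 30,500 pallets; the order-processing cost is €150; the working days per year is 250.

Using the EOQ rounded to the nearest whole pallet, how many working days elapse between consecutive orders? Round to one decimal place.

Optimal lot size Q* = (2 × 30,500 × €150 / €22)^½ ≈ 644.91 → Q = 645 pallets
Cycle time = (working days × Q)/D = (250 × 645) / 30,500 = 5.287 days

5.3 days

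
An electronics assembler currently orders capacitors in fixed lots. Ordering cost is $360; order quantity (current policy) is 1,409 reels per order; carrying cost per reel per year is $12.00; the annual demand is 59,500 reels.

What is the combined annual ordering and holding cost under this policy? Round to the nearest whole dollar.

$23,656

Orders/yr = 59,500/1,409 = 42.229; ordering cost = 42.229 × $360 = $15,202.27
Average inventory = 1,409/2 = 704.5; holding cost = 704.5 × $12 = $8,454.00
Total = $15,202.27 + $8,454.00 = $23,656.27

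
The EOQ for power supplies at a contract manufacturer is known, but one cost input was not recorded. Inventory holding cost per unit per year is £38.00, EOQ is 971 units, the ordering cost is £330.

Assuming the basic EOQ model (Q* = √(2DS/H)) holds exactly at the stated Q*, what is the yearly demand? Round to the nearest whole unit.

54,285 units per year

EOQ relation: Q² = 2DS/H, so rearrange for the unknown.
D = Q²H / (2S) = 971² × 38 / (2 × 330) = 54,284.78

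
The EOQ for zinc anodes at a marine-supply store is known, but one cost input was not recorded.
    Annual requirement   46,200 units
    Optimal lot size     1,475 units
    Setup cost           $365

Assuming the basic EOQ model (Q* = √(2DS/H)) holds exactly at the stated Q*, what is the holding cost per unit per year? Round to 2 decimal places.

Since Q* = (2DS/H)^½, squaring gives Q*²·H = 2DS.
H = 2DS / Q² = 2 × 46,200 × 365 / 1,475² = 15.5018

$15.50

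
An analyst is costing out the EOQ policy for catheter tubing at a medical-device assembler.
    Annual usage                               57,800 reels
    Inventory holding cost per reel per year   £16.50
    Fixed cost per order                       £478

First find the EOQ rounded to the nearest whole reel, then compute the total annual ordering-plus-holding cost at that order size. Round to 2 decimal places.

Optimal lot size Q* = (2 × 57,800 × £478 / £16.5)^½ ≈ 1,830.00 → Q = 1,830 reels
Annual ordering cost = (D/Q)·S = (57,800/1,830) × 478 = £15,097.49
Annual holding cost  = (Q/2)·H = (1,830/2) × 16.5 = £15,097.50
Total = £15,097.49 + £15,097.50 = £30,194.99

£30,194.99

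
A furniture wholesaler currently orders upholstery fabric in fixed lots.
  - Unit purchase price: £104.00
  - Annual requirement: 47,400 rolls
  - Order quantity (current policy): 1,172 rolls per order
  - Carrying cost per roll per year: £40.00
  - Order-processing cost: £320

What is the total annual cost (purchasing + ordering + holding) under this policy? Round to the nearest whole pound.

£4,965,982

Ordering: D/Q × S = 47,400/1,172 × £320 = £12,941.98
Holding:  Q/2 × H = 1,172/2 × £40 = £23,440.00
Purchase cost = D·C = 47,400 × 104 = £4,929,600.00
Total = £12,941.98 + £23,440.00 + £4,929,600.00 = £4,965,981.98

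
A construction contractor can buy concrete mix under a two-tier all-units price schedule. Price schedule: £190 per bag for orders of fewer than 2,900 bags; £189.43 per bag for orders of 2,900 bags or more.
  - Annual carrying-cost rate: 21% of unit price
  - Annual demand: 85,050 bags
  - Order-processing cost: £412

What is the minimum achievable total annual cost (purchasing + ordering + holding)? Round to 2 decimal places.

H₁ = 21%×£190 = £39.9000;  H₂ = 21%×£189.43 = £39.7803
EOQ₁ = √(2×85,050×412/39.9000) = 1,325.30  (< 2,900, feasible at tier 1)
EOQ₂ = √(2×85,050×412/39.7803) = 1,327.29  (< 2,900 → use Q = 2,900 at tier-2 price)
TC(tier 1 (EOQ₁), Q≈1,325.3) = £16,212,379.48
TC(tier 2, Q≈2,900.0) = £16,180,785.90
Minimum at tier 2: £16,180,785.90

£16,180,785.90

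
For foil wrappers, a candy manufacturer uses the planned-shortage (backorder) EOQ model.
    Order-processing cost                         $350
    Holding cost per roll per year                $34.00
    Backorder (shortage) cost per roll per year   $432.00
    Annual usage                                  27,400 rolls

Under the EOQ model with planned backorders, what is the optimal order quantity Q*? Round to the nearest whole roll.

Q* = √(2DS/H) · √((H + b)/b)
   = √(2 × 27,400 × 350 / 34) · √((34 + 432) / 432)
   = 751.078 × 1.0386 ≈ 780.07

780 rolls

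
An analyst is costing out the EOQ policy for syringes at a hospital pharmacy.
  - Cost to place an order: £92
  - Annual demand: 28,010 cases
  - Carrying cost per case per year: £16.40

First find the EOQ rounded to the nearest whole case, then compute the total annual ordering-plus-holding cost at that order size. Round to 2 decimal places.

2DS/H = 2·28,010·92/16.4 = 314,258.54
EOQ = √314,258.54 ≈ 560.59 → Q = 561 cases
Annual ordering cost = (D/Q)·S = (28,010/561) × 92 = £4,593.44
Annual holding cost  = (Q/2)·H = (561/2) × 16.4 = £4,600.20
Total = £4,593.44 + £4,600.20 = £9,193.64

£9,193.64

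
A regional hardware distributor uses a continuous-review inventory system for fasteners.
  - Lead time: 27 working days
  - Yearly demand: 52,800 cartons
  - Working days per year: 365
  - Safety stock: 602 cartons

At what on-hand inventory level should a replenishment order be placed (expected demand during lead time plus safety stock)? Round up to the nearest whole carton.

4,508 cartons

Daily demand d = 52,800 / 365 = 144.658 cartons/day
Demand during lead time = 144.658 × 27 = 3,905.75
Reorder point = 3,905.75 + 602 = 4,507.75 → round up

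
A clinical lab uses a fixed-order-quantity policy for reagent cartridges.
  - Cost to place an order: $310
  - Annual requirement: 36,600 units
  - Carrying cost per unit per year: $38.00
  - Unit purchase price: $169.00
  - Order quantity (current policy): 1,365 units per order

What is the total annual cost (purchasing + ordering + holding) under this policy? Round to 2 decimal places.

$6,219,647.09

Orders/yr = 36,600/1,365 = 26.813; ordering cost = 26.813 × $310 = $8,312.09
Average inventory = 1,365/2 = 682.5; holding cost = 682.5 × $38 = $25,935.00
Purchase cost = D·C = 36,600 × 169 = $6,185,400.00
Total = $8,312.09 + $25,935.00 + $6,185,400.00 = $6,219,647.09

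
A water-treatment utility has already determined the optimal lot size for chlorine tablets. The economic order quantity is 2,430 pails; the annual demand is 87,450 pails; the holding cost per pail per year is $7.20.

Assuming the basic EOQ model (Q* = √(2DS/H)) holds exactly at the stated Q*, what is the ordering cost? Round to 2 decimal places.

From Q* = √(2DS/H) ⇒ Q*² = 2DS/H.
S = Q²H / (2D) = 2,430² × 7.2 / (2 × 87,450) = 243.0834

$243.08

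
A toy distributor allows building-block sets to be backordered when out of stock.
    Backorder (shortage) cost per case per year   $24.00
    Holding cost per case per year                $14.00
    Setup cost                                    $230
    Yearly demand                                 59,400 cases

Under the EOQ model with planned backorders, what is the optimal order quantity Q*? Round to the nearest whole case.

1,758 cases

Q* = √(2DS/H) · √((H + b)/b)
   = √(2 × 59,400 × 230 / 14) · √((14 + 24) / 24)
   = 1,397.038 × 1.2583 ≈ 1,757.90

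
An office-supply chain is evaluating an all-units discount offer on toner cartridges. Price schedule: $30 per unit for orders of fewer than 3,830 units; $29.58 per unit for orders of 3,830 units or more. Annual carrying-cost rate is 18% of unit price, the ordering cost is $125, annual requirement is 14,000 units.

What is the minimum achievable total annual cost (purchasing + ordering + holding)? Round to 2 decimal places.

H₁ = 18%×$30 = $5.4000;  H₂ = 18%×$29.58 = $5.3244
EOQ₁ = √(2×14,000×125/5.4000) = 805.08  (< 3,830, feasible at tier 1)
EOQ₂ = √(2×14,000×125/5.3244) = 810.77  (< 3,830 → use Q = 3,830 at tier-2 price)
TC(tier 1 (EOQ₁), Q≈805.1) = $424,347.41
TC(tier 2, Q≈3,830.0) = $424,773.15
Minimum at tier 1 (EOQ₁): $424,347.41

$424,347.41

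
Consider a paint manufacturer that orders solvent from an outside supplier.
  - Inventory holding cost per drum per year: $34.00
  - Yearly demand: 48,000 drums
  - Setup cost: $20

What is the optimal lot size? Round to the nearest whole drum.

Q* = √(2·D·S / H) = √(2·48,000·20 / 34) = √56,470.6 ≈ 237.64

238 drums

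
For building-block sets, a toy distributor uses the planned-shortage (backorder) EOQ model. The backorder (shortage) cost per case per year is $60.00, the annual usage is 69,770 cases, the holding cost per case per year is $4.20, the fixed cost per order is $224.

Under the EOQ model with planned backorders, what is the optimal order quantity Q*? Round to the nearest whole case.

2,822 cases

Q* = √(2DS/H) · √((H + b)/b)
   = √(2 × 69,770 × 224 / 4.2) · √((4.2 + 60) / 60)
   = 2,728.027 × 1.0344 ≈ 2,821.89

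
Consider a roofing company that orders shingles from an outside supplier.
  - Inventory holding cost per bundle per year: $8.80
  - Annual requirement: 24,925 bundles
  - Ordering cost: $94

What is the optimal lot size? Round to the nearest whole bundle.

Q* = √(2·D·S / H) = √(2·24,925·94 / 8.8) = √532,488.6 ≈ 729.72

730 bundles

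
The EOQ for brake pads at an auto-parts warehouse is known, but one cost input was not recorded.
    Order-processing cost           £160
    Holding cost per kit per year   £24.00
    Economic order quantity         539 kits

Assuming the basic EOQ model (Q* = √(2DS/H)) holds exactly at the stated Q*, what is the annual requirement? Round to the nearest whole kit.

EOQ relation: Q² = 2DS/H, so rearrange for the unknown.
D = Q²H / (2S) = 539² × 24 / (2 × 160) = 21,789.08

21,789 kits per year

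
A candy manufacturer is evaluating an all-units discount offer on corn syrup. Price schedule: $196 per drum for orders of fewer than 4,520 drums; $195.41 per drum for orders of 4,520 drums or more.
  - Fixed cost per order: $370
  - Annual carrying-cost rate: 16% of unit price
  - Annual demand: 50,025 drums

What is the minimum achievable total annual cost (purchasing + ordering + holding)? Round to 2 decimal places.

$9,838,971.98

H₁ = 16%×$196 = $31.3600;  H₂ = 16%×$195.41 = $31.2656
EOQ₁ = √(2×50,025×370/31.3600) = 1,086.48  (< 4,520, feasible at tier 1)
EOQ₂ = √(2×50,025×370/31.2656) = 1,088.12  (< 4,520 → use Q = 4,520 at tier-2 price)
TC(tier 1 (EOQ₁), Q≈1,086.5) = $9,838,971.98
TC(tier 2, Q≈4,520.0) = $9,850,140.47
Minimum at tier 1 (EOQ₁): $9,838,971.98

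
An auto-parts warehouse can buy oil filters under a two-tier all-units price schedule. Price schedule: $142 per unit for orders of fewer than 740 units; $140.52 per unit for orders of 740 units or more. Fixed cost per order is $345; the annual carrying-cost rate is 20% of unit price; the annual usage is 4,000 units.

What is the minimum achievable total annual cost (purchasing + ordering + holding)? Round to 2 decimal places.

H₁ = 20%×$142 = $28.4000;  H₂ = 20%×$140.52 = $28.1040
EOQ₁ = √(2×4,000×345/28.4000) = 311.74  (< 740, feasible at tier 1)
EOQ₂ = √(2×4,000×345/28.1040) = 313.38  (< 740 → use Q = 740 at tier-2 price)
TC(tier 1 (EOQ₁), Q≈311.7) = $576,853.47
TC(tier 2, Q≈740.0) = $574,343.34
Minimum at tier 2: $574,343.34

$574,343.34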